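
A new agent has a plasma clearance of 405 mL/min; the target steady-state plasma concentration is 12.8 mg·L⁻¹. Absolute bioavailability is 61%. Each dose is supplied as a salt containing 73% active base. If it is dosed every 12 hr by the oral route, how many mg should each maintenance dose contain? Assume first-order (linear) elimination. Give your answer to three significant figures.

CL = 405 mL/min = 405 × 0.06 = 24.30 L/h
At steady state, dose per interval replaces the amount cleared in that interval: F·S·D/τ = CL·Css.
D = CL × Css × τ / F / S = 24.30 × 12.8 × 12 / 0.61 / 0.73 = 8382 mg

8380 mg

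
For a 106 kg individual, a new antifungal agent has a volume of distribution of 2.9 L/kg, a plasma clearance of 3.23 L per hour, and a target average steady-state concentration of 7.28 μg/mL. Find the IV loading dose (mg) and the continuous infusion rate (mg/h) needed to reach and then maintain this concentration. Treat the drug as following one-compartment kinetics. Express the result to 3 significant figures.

Vd(total) = 106 kg × 2.9 L/kg = 307.4 L
Loading: fill Vd to C_target → 307.4 L × 7.28 mg/L = 2238 mg
Infusion rate = 3.230 L/h × 7.28 mg/L = 23.51 mg/h

(a) 2240 mg; (b) 23.5 mg/h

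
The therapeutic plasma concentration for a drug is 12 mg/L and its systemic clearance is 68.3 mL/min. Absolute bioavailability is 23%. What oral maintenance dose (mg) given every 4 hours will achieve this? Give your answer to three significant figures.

Convert clearance: 68.3 mL/min × 60 min/h ÷ 1000 mL/L = 4.098 L/h
D = CL × Css × τ / F = 4.098 × 12 × 4 / 0.23 = 855.2 mg

855 mg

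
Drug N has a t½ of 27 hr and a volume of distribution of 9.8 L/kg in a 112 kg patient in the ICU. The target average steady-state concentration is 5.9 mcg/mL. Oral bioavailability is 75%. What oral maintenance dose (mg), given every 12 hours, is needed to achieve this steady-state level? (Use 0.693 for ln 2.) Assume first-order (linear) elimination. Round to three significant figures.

2660 mg

Vd(total) = 112 kg × 9.8 L/kg = 1098 L
k = 0.693/27 = 0.02567 h⁻¹, so CL = k·Vd = 0.02567 × 1098 = 28.19 L/h
D = CL × Css × τ / F = 28.19 × 5.9 × 12 / 0.75 = 2661 mg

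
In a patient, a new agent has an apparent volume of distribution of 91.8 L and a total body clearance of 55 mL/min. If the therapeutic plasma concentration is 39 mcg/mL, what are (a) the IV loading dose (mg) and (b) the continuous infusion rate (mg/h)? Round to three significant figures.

(a) 3580 mg; (b) 129 mg/h

Loading: fill Vd to C_target → 91.80 L × 39 mg/L = 3580 mg
CL = 55 mL/min × 60/1000 = 3.300 L/h
Maintenance infusion rate = CL × Css = 3.300 × 39 = 128.7 mg/h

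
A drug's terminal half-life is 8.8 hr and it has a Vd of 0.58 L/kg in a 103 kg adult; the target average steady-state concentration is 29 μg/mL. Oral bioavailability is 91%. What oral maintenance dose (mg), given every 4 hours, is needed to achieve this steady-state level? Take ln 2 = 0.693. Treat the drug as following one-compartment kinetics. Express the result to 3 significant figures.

600 mg

Vd = 0.58 L/kg × 103 kg = 59.74 L
k = 0.693/8.8 = 0.07875 h⁻¹, so CL = k·Vd = 0.07875 × 59.74 = 4.705 L/h
D = CL × Css × τ / F = 4.705 × 29 × 4 / 0.91 = 599.8 mg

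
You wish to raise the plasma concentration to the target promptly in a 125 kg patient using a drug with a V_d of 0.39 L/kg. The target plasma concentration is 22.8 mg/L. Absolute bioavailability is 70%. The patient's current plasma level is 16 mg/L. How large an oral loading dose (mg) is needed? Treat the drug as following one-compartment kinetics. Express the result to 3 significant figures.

Total Vd = 0.39 × 125 = 48.75 L
The loading dose fills Vd to the target concentration.
Concentration deficit ΔC = 22.8 − 16 = 6.800 mg/L
LD = Vd × ΔC / F = 48.75 × 6.800 / 0.7 = 473.6 mg

474 mg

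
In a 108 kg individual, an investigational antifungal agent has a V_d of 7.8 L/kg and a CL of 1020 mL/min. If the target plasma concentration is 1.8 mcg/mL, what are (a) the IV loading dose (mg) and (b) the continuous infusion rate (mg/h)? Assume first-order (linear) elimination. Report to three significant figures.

(a) 1520 mg; (b) 110 mg/h

Vd(total) = 108 kg × 7.8 L/kg = 842.4 L
Loading: fill Vd to C_target → 842.4 L × 1.8 mg/L = 1516 mg
Convert clearance: 1020 mL/min × 60 min/h ÷ 1000 mL/L = 61.20 L/h
Infusion rate = 61.20 L/h × 1.8 mg/L = 110.2 mg/h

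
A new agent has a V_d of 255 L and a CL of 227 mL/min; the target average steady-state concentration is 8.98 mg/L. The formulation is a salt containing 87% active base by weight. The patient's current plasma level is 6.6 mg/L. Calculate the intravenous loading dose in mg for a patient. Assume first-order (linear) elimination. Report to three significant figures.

The loading dose fills Vd to the target concentration; clearance is irrelevant here.
Concentration deficit ΔC = 8.98 − 6.6 = 2.380 mg/L
LD = Vd × ΔC / S = 255.0 × 2.380 / 0.87 = 697.6 mg

698 mg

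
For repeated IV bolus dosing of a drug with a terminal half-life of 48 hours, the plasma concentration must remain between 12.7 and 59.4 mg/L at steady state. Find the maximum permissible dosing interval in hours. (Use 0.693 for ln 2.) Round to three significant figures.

107 h

k = 0.693 / t½ = 0.693 / 48 = 0.01444 h⁻¹
Between IV bolus doses, concentration decays as C = C₀·e^(−kτ), so C_peak/C_trough = e^(kτ).
τ_max = ln(C_peak/C_trough) / k = ln(59.4/12.7) / 0.01444 = 1.543 / 0.01444 = 106.9 h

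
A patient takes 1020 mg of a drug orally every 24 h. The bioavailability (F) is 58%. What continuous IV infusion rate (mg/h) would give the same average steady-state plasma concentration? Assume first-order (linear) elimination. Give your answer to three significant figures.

24.7 mg/h

Equivalent systemic input: infusion rate = F·D/τ.
Rate = 0.58 × 1020 / 24 = 24.65 mg/h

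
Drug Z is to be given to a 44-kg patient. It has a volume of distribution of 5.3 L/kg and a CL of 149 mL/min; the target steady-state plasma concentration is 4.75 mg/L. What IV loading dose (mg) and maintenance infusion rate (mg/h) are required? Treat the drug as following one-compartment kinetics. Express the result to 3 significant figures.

Total Vd = 5.3 × 44 = 233.2 L
Loading dose = Vd × C = 233.2 × 4.75 = 1108 mg
CL = 149 mL/min × 60/1000 = 8.940 L/h
Infusion rate = 8.940 L/h × 4.75 mg/L = 42.47 mg/h

(a) 1110 mg; (b) 42.5 mg/h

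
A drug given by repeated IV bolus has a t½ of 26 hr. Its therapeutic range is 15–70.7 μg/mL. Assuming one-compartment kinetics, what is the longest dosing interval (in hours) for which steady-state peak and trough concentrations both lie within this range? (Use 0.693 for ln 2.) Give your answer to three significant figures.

k = 0.693 / t½ = 0.693 / 26 = 0.02665 h⁻¹
Between IV bolus doses, concentration decays as C = C₀·e^(−kτ), so C_peak/C_trough = e^(kτ).
τ_max = ln(C_peak/C_trough) / k = ln(70.7/15) / 0.02665 = 1.550 / 0.02665 = 58.16 h

58.2 h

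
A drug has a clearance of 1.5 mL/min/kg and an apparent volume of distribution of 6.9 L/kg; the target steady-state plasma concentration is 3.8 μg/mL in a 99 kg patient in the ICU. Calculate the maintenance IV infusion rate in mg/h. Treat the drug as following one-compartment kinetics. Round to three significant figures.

CL = 1.5 mL/min/kg × 99 kg = 148.5 mL/min = 148.5 × 60/1000 = 8.910 L/h
Vd does not affect the maintenance rate; only clearance governs steady-state input.
Infusion rate = CL · Css = 8.910 L/h × 3.8 mg/L = 33.86 mg/h

33.9 mg/h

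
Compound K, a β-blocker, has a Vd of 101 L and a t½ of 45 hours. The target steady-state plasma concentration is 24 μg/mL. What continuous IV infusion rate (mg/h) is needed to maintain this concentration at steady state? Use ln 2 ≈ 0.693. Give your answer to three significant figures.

k = 0.693/45 = 0.01540 h⁻¹, so CL = k·Vd = 0.01540 × 101.0 = 1.555 L/h
Infusion rate = CL × Css = 1.555 × 24 = 37.32 mg/h

37.3 mg/h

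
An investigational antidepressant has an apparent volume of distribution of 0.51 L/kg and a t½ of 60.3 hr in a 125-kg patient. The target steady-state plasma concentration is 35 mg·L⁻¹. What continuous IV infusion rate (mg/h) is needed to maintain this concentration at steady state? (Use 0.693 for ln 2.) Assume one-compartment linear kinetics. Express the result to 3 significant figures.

25.6 mg/h

Vd(total) = 125 kg × 0.51 L/kg = 63.75 L
CL = ln 2 · Vd / t½ = 0.693 × 63.75 / 60.3 = 0.7326 L/h
Infusion rate = CL × Css = 0.7326 × 35 = 25.64 mg/h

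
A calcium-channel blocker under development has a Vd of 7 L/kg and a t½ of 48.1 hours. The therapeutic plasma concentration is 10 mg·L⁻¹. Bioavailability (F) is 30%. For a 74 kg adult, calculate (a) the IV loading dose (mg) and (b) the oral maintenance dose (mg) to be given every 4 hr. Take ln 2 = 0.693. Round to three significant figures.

Vd = 7 L/kg × 74 kg = 518.0 L
LD = Vd × C = 518.0 × 10 = 5180 mg
CL = 0.693 × Vd / t½ = 0.693 × 518.0 / 48.1 = 7.463 L/h
D = CL × Css × τ / F = 7.463 × 10 × 4 / 0.3 = 995.1 mg

(a) 5180 mg; (b) 995 mg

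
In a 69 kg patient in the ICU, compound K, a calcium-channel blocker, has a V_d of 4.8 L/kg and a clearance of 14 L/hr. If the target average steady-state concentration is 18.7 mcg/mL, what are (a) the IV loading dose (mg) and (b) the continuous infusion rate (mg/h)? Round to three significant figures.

(a) 6190 mg; (b) 262 mg/h

Total Vd = 4.8 × 69 = 331.2 L
Loading: fill Vd to C_target → 331.2 L × 18.7 mg/L = 6193 mg
Infusion rate = 14.00 L/h × 18.7 mg/L = 261.8 mg/h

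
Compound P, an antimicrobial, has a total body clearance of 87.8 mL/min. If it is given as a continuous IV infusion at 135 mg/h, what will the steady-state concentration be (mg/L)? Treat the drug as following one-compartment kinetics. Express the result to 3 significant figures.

CL = 87.8 mL/min × 60/1000 = 5.268 L/h
Css = rate / CL = 135 / 5.268 = 25.63 mg/L

25.6 mg/L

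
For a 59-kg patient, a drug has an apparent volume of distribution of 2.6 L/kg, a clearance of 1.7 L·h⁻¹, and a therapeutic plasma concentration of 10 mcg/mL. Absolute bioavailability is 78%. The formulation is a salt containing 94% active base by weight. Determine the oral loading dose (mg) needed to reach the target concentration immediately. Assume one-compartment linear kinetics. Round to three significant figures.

2090 mg

Vd = 2.6 L/kg × 59 kg = 153.4 L
LD = Vd × C / F / S = 153.4 × 10.00 / 0.78 / 0.94 = 2092 mg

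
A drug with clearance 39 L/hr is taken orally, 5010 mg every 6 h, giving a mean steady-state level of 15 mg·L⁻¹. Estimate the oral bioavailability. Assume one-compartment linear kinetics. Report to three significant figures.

F·D/τ = CL·Css at steady state → F = CL·Css·τ / D.
F = 39 × 15 × 6 / 5010 = 0.701

0.701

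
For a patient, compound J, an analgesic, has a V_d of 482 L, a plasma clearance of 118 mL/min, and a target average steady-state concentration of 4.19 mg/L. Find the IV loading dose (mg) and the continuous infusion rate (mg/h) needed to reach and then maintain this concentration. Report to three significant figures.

Loading dose = Vd × C = 482.0 × 4.19 = 2020 mg
CL = 118 mL/min = 118 × 0.06 = 7.080 L/h
Maintenance infusion rate = CL × Css = 7.080 × 4.19 = 29.67 mg/h

(a) 2020 mg; (b) 29.7 mg/h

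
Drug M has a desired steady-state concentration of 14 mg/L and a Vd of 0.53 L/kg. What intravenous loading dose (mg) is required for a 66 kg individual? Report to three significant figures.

490 mg

Vd(total) = 66 kg × 0.53 L/kg = 34.98 L
The loading dose fills Vd to the target concentration.
LD = Vd × C = 34.98 × 14.00 = 489.7 mg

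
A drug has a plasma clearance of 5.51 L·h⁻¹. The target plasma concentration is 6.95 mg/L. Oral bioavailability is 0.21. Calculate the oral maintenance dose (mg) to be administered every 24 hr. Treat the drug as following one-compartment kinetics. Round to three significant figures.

4380 mg

At steady state, dose per interval replaces the amount cleared in that interval: F·D/τ = CL·Css.
D = CL × Css × τ / F = 5.510 × 6.95 × 24 / 0.21 = 4377 mg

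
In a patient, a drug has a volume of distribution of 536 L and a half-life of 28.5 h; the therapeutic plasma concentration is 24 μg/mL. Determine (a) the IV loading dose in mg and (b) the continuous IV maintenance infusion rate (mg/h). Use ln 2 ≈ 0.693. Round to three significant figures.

LD = Vd × C = 536.0 × 24 = 12860 mg
CL = 0.693 × Vd / t½ = 0.693 × 536.0 / 28.5 = 13.03 L/h
Infusion rate = CL × Css = 13.03 × 24 = 312.7 mg/h

(a) 12900 mg; (b) 313 mg/h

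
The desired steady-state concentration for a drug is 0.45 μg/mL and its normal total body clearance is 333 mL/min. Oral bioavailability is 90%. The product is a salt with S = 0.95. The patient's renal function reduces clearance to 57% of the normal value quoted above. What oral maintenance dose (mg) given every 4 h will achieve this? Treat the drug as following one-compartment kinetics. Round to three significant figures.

Convert clearance: 333 mL/min × 60 min/h ÷ 1000 mL/L = 19.98 L/h
Patient clearance = 0.57 × 19.98 = 11.39 L/h
D = CL × Css × τ / F / S = 11.39 × 0.45 × 4 / 0.9 / 0.95 = 23.98 mg

24.0 mg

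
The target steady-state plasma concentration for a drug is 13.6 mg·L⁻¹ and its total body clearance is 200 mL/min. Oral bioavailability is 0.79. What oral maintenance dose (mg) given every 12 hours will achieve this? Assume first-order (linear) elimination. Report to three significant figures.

CL = 200 mL/min × 60/1000 = 12.00 L/h
At steady state, dose per interval replaces the amount cleared in that interval: F·D/τ = CL·Css.
D = CL × Css × τ / F = 12.00 × 13.6 × 12 / 0.79 = 2479 mg

2480 mg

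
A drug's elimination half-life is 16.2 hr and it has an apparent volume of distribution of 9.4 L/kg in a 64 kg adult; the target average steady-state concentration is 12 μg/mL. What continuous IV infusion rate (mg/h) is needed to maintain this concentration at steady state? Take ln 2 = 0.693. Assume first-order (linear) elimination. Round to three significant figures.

309 mg/h

Vd = 9.4 L/kg × 64 kg = 601.6 L
CL = ln 2 · Vd / t½ = 0.693 × 601.6 / 16.2 = 25.74 L/h
Infusion rate = CL × Css = 25.74 × 12 = 308.9 mg/h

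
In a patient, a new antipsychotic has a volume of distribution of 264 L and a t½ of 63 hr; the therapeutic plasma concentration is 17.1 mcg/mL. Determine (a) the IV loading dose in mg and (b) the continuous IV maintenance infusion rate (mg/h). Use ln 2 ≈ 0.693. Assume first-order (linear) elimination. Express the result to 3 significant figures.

LD = Vd × C = 264.0 × 17.1 = 4514 mg
CL = 0.693 × Vd / t½ = 0.693 × 264.0 / 63 = 2.904 L/h
Infusion rate = CL × Css = 2.904 × 17.1 = 49.66 mg/h

(a) 4510 mg; (b) 49.7 mg/h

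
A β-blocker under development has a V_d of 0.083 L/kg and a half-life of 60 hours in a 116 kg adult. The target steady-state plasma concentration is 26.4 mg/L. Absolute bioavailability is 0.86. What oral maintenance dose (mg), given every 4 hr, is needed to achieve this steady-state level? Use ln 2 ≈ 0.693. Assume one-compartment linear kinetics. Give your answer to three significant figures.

Vd = 0.083 L/kg × 116 kg = 9.628 L
k = 0.693/60 = 0.01155 h⁻¹, so CL = k·Vd = 0.01155 × 9.628 = 0.1112 L/h
D = CL × Css × τ / F = 0.1112 × 26.4 × 4 / 0.86 = 13.65 mg

13.7 mg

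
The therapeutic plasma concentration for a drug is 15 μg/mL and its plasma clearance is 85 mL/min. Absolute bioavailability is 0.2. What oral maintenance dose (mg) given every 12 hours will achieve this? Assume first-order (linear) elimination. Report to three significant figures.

CL = 85 mL/min × 60/1000 = 5.100 L/h
D = CL × Css × τ / F = 5.100 × 15 × 12 / 0.2 = 4590 mg

4590 mg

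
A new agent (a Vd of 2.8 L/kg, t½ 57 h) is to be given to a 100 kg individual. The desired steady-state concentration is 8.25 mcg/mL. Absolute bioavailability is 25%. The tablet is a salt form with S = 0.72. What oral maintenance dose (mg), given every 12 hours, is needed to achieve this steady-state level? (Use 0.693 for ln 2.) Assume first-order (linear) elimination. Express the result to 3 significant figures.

1870 mg

Vd(total) = 100 kg × 2.8 L/kg = 280.0 L
CL = ln 2 · Vd / t½ = 0.693 × 280.0 / 57 = 3.404 L/h
D = CL × Css × τ / F / S = 3.404 × 8.25 × 12 / 0.25 / 0.72 = 1872 mg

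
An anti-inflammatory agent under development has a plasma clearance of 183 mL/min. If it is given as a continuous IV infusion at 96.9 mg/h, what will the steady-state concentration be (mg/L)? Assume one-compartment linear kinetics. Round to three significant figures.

8.83 mg/L

CL = 183 mL/min = 183 × 0.06 = 10.98 L/h
Css = rate / CL = 96.9 / 10.98 = 8.825 mg/L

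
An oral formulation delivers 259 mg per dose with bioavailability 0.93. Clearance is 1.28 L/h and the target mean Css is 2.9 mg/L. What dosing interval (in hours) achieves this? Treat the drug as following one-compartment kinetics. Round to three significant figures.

64.9 h

F·D/τ = CL·Css → τ = F·D / (CL·Css).
τ = 0.93 × 259 / (1.28 × 2.9) = 64.89 h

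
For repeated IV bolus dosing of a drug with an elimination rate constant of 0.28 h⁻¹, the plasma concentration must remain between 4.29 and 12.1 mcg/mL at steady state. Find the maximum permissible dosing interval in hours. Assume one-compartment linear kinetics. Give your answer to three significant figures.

Between IV bolus doses, concentration decays as C = C₀·e^(−kτ), so C_peak/C_trough = e^(kτ).
τ_max = ln(C_peak/C_trough) / k = ln(12.1/4.29) / 0.2800 = 1.037 / 0.2800 = 3.704 h

3.70 h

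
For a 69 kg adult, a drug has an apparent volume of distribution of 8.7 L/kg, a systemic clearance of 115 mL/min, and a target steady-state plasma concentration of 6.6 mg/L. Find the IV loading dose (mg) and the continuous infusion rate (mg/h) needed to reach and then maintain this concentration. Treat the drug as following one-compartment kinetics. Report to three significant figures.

Vd = 8.7 L/kg × 69 kg = 600.3 L
Loading dose = Vd × C = 600.3 × 6.6 = 3962 mg
Convert clearance: 115 mL/min × 60 min/h ÷ 1000 mL/L = 6.900 L/h
Maintenance: replace elimination → rate = CL × Css = 6.900 × 6.6 = 45.54 mg/h

(a) 3960 mg; (b) 45.5 mg/h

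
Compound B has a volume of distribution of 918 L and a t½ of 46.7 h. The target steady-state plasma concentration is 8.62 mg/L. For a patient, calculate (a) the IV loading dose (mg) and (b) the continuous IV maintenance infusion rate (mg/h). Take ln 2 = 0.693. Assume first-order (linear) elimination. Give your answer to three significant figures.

LD = Vd × C = 918.0 × 8.62 = 7913 mg
CL = 0.693 × Vd / t½ = 0.693 × 918.0 / 46.7 = 13.62 L/h
Infusion rate = CL × Css = 13.62 × 8.62 = 117.4 mg/h

(a) 7910 mg; (b) 117 mg/h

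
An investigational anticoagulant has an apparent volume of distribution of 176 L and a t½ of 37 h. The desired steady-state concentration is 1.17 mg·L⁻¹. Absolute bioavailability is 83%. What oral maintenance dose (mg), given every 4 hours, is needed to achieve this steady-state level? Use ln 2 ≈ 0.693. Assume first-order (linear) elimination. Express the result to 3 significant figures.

k = 0.693/37 = 0.01873 h⁻¹, so CL = k·Vd = 0.01873 × 176.0 = 3.296 L/h
D = CL × Css × τ / F = 3.296 × 1.17 × 4 / 0.83 = 18.58 mg

18.6 mg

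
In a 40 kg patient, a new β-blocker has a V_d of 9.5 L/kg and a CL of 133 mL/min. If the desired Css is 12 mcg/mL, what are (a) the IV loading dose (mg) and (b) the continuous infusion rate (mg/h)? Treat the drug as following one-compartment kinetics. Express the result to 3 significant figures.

Total Vd = 9.5 × 40 = 380.0 L
Loading dose = Vd × C = 380.0 × 12 = 4560 mg
CL = 133 mL/min × 60/1000 = 7.980 L/h
Maintenance: replace elimination → rate = CL × Css = 7.980 × 12 = 95.76 mg/h

(a) 4560 mg; (b) 95.8 mg/h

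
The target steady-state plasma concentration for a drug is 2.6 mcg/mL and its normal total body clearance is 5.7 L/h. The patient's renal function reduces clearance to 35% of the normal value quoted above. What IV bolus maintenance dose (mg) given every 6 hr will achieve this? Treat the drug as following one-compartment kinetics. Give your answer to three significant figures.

Patient clearance = 0.35 × 5.700 = 1.995 L/h
D = CL × Css × τ = 1.995 × 2.6 × 6 = 31.12 mg

31.1 mg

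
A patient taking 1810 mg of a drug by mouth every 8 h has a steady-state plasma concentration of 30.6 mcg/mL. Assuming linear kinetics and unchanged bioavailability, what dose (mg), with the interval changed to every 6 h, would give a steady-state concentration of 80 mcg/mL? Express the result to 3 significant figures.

For first-order elimination, Css ∝ F·D/(CL·τ); F and CL are unchanged, so Css ∝ D/τ.
D₂ = D₁ × (Css,target / Css,current) × (τ₂/τ₁) = 1810 × (80/30.6) × (6/8) = 3549 mg

3550 mg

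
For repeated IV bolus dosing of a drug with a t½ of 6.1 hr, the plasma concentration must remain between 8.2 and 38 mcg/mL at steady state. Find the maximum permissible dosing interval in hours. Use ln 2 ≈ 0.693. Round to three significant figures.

13.5 h

k = 0.693 / t½ = 0.693 / 6.1 = 0.1136 h⁻¹
Between IV bolus doses, concentration decays as C = C₀·e^(−kτ), so C_peak/C_trough = e^(kτ).
τ_max = ln(C_peak/C_trough) / k = ln(38/8.2) / 0.1136 = 1.533 / 0.1136 = 13.49 h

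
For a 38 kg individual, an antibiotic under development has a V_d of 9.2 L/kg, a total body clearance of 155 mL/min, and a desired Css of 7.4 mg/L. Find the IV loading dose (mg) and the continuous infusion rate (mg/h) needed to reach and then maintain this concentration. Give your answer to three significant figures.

Vd(total) = 38 kg × 9.2 L/kg = 349.6 L
Loading dose = Vd × C = 349.6 × 7.4 = 2587 mg
CL = 155 mL/min = 155 × 0.06 = 9.300 L/h
Maintenance: replace elimination → rate = CL × Css = 9.300 × 7.4 = 68.82 mg/h

(a) 2590 mg; (b) 68.8 mg/h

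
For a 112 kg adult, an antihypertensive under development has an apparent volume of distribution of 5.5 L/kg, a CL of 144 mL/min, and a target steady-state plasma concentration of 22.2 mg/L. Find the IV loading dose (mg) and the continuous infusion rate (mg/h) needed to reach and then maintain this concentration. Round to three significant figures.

Total Vd = 5.5 × 112 = 616.0 L
Loading: fill Vd to C_target → 616.0 L × 22.2 mg/L = 13680 mg
CL = 144 mL/min × 60/1000 = 8.640 L/h
Maintenance: replace elimination → rate = CL × Css = 8.640 × 22.2 = 191.8 mg/h

(a) 13700 mg; (b) 192 mg/h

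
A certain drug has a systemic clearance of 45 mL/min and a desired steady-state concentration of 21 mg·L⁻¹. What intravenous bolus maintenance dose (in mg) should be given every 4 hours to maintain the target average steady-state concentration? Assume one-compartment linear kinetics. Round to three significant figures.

CL = 45 mL/min = 45 × 0.06 = 2.700 L/h
D = CL × Css × τ = 2.700 × 21 × 4 = 226.8 mg

227 mg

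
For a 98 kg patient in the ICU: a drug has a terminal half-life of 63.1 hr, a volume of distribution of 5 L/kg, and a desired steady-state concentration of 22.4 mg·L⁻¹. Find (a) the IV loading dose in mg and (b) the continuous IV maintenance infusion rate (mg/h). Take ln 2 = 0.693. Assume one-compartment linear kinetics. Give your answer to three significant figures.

Vd(total) = 98 kg × 5 L/kg = 490.0 L
LD = Vd × C = 490.0 × 22.4 = 10980 mg
CL = 0.693 × Vd / t½ = 0.693 × 490.0 / 63.1 = 5.381 L/h
Infusion rate = CL × Css = 5.381 × 22.4 = 120.5 mg/h

(a) 11000 mg; (b) 121 mg/h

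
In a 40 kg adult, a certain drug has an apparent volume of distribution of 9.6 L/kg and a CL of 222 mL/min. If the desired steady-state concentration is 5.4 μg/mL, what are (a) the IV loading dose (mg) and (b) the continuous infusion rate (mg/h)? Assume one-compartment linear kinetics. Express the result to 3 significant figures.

Total Vd = 9.6 × 40 = 384.0 L
Loading dose = Vd × C = 384.0 × 5.4 = 2074 mg
CL = 222 mL/min × 60/1000 = 13.32 L/h
Maintenance infusion rate = CL × Css = 13.32 × 5.4 = 71.93 mg/h

(a) 2070 mg; (b) 71.9 mg/h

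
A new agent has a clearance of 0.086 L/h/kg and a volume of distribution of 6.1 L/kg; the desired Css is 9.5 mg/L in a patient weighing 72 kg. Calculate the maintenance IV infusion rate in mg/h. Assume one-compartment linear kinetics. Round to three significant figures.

CL = 0.086 L/h/kg × 72 kg = 6.192 L/h
Vd does not affect the maintenance rate; only clearance governs steady-state input.
Rate = CL × Css = 6.192 × 9.5 = 58.82 mg/h

58.8 mg/h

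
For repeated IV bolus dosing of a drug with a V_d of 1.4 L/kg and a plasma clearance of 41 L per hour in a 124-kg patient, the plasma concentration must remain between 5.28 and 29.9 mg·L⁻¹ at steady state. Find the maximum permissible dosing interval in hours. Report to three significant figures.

7.34 h

Vd = 1.4 L/kg × 124 kg = 173.6 L
k = CL / Vd = 41.00 / 173.6 = 0.2362 h⁻¹
Between IV bolus doses, concentration decays as C = C₀·e^(−kτ), so C_peak/C_trough = e^(kτ).
τ_max = ln(C_peak/C_trough) / k = ln(29.9/5.28) / 0.2362 = 1.734 / 0.2362 = 7.341 h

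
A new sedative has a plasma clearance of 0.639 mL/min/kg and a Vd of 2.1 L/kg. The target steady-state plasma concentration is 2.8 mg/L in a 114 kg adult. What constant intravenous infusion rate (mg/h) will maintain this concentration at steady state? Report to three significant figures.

12.2 mg/h

CL = 0.639 mL/min/kg × 114 kg = 72.85 mL/min = 72.85 × 60/1000 = 4.371 L/h
Infusion rate = CL · Css = 4.371 L/h × 2.8 mg/L = 12.24 mg/h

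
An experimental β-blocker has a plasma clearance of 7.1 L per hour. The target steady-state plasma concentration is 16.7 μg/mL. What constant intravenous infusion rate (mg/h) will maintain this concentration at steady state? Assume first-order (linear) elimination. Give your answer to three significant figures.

At steady state, infusion rate equals elimination rate: rate in = CL × Css.
R₀ = 7.100 × 16.7 = 118.6 mg/h

119 mg/h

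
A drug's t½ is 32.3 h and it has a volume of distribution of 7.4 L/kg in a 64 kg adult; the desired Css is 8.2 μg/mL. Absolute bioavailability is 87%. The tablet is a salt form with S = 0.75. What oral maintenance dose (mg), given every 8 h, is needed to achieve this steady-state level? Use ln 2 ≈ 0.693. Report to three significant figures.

1020 mg

Vd(total) = 64 kg × 7.4 L/kg = 473.6 L
k = 0.693/32.3 = 0.02146 h⁻¹, so CL = k·Vd = 0.02146 × 473.6 = 10.16 L/h
D = CL × Css × τ / F / S = 10.16 × 8.2 × 8 / 0.87 / 0.75 = 1021 mg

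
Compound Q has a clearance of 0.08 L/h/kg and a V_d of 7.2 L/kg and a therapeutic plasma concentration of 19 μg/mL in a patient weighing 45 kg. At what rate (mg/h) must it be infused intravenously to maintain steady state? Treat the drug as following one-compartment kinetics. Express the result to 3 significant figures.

68.4 mg/h

CL = 0.08 L/h/kg × 45 kg = 3.600 L/h
R₀ = 3.600 × 19 = 68.40 mg/h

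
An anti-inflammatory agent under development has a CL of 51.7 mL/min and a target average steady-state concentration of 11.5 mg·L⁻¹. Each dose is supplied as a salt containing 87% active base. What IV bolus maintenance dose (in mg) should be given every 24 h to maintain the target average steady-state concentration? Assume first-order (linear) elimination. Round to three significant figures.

984 mg

CL = 51.7 mL/min = 51.7 × 0.06 = 3.102 L/h
D = CL × Css × τ / S = 3.102 × 11.5 × 24 / 0.87 = 984.1 mg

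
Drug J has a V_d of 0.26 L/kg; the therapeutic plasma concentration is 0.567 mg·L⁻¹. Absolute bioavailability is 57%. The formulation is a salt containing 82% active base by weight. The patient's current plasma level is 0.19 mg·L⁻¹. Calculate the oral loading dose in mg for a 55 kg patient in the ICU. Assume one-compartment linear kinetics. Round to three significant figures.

11.5 mg

Vd(total) = 55 kg × 0.26 L/kg = 14.30 L
The loading dose fills Vd to the target concentration.
Concentration deficit ΔC = 0.567 − 0.19 = 0.3770 mg/L
LD = Vd × ΔC / F / S = 14.30 × 0.3770 / 0.57 / 0.82 = 11.53 mg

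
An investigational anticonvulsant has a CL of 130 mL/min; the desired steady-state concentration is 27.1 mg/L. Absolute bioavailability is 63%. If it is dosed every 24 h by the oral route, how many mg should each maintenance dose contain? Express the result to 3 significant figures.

8050 mg

CL = 130 mL/min = 130 × 0.06 = 7.800 L/h
At steady state, dose per interval replaces the amount cleared in that interval: F·D/τ = CL·Css.
D = CL × Css × τ / F = 7.800 × 27.1 × 24 / 0.63 = 8053 mg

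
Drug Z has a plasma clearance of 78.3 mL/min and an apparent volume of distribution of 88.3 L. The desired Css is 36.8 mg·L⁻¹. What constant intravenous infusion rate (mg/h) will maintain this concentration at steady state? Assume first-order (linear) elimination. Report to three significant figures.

CL = 78.3 mL/min × 60/1000 = 4.698 L/h
R₀ = 4.698 × 36.8 = 172.9 mg/h

173 mg/h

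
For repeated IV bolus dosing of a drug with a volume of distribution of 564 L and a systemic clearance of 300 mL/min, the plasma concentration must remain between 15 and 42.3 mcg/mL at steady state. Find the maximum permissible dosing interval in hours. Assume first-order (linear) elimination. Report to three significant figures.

32.5 h

Convert clearance: 300 mL/min × 60 min/h ÷ 1000 mL/L = 18.00 L/h
k = CL / Vd = 18.00 / 564.0 = 0.03191 h⁻¹
Between IV bolus doses, concentration decays as C = C₀·e^(−kτ), so C_peak/C_trough = e^(kτ).
τ_max = ln(C_peak/C_trough) / k = ln(42.3/15) / 0.03191 = 1.037 / 0.03191 = 32.50 h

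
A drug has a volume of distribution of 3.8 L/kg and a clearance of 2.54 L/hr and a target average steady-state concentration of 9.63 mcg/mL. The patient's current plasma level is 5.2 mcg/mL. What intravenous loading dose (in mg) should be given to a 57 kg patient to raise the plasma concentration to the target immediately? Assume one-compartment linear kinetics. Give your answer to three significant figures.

Vd = 3.8 L/kg × 57 kg = 216.6 L
Concentration deficit ΔC = 9.63 − 5.2 = 4.430 mg/L
LD = Vd × ΔC = 216.6 × 4.430 = 959.5 mg

960 mg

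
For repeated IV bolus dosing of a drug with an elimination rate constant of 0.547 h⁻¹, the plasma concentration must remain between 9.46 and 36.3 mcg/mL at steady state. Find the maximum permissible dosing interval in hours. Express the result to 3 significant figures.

Between IV bolus doses, concentration decays as C = C₀·e^(−kτ), so C_peak/C_trough = e^(kτ).
τ_max = ln(C_peak/C_trough) / k = ln(36.3/9.46) / 0.5470 = 1.345 / 0.5470 = 2.459 h

2.46 h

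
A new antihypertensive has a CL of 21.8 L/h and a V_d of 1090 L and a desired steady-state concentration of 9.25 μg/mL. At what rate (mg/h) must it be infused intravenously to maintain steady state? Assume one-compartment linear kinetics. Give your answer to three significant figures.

202 mg/h

Maintenance depends on clearance, not Vd — rate in must match rate out.
Infusion rate = CL · Css = 21.80 L/h × 9.25 mg/L = 201.7 mg/h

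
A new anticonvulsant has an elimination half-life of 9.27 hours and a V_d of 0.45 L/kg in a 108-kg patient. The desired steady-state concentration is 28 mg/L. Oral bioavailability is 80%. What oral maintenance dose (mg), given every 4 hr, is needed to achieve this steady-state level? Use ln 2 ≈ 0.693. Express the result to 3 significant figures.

Vd(total) = 108 kg × 0.45 L/kg = 48.60 L
CL = 0.693 × Vd / t½ = 0.693 × 48.60 / 9.27 = 3.633 L/h
D = CL × Css × τ / F = 3.633 × 28 × 4 / 0.8 = 508.6 mg

509 mg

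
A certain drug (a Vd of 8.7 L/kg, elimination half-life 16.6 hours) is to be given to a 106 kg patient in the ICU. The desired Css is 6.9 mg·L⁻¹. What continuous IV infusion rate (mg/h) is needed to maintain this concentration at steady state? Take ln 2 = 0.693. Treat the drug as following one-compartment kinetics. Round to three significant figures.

Vd = 8.7 L/kg × 106 kg = 922.2 L
CL = ln 2 · Vd / t½ = 0.693 × 922.2 / 16.6 = 38.50 L/h
Infusion rate = CL × Css = 38.50 × 6.9 = 265.7 mg/h

266 mg/h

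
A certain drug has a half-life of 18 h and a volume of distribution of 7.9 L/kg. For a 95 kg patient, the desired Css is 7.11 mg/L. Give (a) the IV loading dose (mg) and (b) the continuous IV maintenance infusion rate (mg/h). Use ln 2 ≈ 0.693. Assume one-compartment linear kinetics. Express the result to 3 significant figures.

Vd = 7.9 L/kg × 95 kg = 750.5 L
LD = Vd × C = 750.5 × 7.11 = 5336 mg
CL = 0.693 × Vd / t½ = 0.693 × 750.5 / 18 = 28.89 L/h
Infusion rate = CL × Css = 28.89 × 7.11 = 205.4 mg/h

(a) 5340 mg; (b) 205 mg/h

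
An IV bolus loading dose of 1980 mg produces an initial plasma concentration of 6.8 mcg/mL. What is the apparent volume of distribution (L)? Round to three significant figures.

291 L

Immediately after an IV bolus, C₀ = Dose / Vd, so Vd = Dose / C₀.
Vd = 1980 / 6.8 = 291.2 L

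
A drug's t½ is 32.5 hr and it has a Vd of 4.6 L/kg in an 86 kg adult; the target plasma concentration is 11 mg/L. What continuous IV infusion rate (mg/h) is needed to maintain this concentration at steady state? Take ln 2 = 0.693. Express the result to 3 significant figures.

Total Vd = 4.6 × 86 = 395.6 L
k = 0.693/32.5 = 0.02132 h⁻¹, so CL = k·Vd = 0.02132 × 395.6 = 8.434 L/h
Infusion rate = CL × Css = 8.434 × 11 = 92.77 mg/h

92.8 mg/h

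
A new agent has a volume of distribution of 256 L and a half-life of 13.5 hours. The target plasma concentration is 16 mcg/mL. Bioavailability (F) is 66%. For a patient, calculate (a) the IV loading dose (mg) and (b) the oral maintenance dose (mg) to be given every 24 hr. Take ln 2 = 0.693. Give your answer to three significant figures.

(a) 4100 mg; (b) 7650 mg

LD = Vd × C = 256.0 × 16 = 4096 mg
CL = 0.693 × Vd / t½ = 0.693 × 256.0 / 13.5 = 13.14 L/h
D = CL × Css × τ / F = 13.14 × 16 × 24 / 0.66 = 7645 mg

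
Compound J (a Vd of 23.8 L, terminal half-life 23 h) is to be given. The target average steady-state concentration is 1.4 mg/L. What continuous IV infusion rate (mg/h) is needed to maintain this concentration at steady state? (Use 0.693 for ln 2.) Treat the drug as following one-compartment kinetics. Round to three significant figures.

1.00 mg/h

CL = 0.693 × Vd / t½ = 0.693 × 23.80 / 23 = 0.7171 L/h
Infusion rate = CL × Css = 0.7171 × 1.4 = 1.004 mg/h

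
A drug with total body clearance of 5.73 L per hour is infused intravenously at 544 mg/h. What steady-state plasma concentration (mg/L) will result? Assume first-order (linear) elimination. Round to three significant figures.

94.9 mg/L

Css = rate / CL = 544 / 5.730 = 94.94 mg/L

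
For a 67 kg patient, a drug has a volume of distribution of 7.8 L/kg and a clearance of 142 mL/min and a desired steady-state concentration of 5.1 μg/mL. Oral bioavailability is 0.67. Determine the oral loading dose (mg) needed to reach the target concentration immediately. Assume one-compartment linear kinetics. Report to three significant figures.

Total Vd = 7.8 × 67 = 522.6 L
The loading dose fills Vd to the target concentration.
LD = Vd × C / F = 522.6 × 5.100 / 0.67 = 3978 mg

3980 mg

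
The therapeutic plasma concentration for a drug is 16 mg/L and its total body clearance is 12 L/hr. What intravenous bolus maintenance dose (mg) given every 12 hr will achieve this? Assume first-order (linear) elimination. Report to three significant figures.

At steady state, dose per interval replaces the amount cleared in that interval: D/τ = CL·Css.
D = CL × Css × τ = 12.00 × 16 × 12 = 2304 mg

2300 mg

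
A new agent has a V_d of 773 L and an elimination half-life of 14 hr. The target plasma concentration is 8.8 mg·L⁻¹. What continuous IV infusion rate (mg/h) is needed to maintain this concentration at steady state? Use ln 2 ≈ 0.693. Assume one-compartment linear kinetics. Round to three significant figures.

337 mg/h

CL = ln 2 · Vd / t½ = 0.693 × 773.0 / 14 = 38.26 L/h
Infusion rate = CL × Css = 38.26 × 8.8 = 336.7 mg/h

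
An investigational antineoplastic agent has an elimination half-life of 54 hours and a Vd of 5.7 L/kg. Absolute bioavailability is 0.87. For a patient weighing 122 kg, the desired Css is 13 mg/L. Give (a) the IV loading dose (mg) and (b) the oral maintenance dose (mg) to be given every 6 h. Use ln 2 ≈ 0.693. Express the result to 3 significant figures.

(a) 9040 mg; (b) 800 mg

Vd(total) = 122 kg × 5.7 L/kg = 695.4 L
LD = Vd × C = 695.4 × 13 = 9040 mg
CL = 0.693 × Vd / t½ = 0.693 × 695.4 / 54 = 8.924 L/h
D = CL × Css × τ / F = 8.924 × 13 × 6 / 0.87 = 800.1 mg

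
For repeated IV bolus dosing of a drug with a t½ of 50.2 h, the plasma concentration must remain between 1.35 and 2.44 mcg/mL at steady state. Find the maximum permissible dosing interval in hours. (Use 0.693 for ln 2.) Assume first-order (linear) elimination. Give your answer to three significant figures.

k = 0.693 / t½ = 0.693 / 50.2 = 0.01380 h⁻¹
Between IV bolus doses, concentration decays as C = C₀·e^(−kτ), so C_peak/C_trough = e^(kτ).
τ_max = ln(C_peak/C_trough) / k = ln(2.44/1.35) / 0.01380 = 0.5919 / 0.01380 = 42.89 h

42.9 h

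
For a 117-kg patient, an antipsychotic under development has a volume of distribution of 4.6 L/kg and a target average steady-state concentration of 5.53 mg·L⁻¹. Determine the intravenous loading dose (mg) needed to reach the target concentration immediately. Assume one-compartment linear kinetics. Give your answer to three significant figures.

Vd = 4.6 L/kg × 117 kg = 538.2 L
LD = Vd × C = 538.2 × 5.530 = 2976 mg

2980 mg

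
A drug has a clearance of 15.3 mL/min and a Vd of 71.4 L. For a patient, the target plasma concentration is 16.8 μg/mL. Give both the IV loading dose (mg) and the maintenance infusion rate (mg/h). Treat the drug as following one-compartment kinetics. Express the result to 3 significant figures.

Loading: fill Vd to C_target → 71.40 L × 16.8 mg/L = 1200 mg
CL = 15.3 mL/min × 60/1000 = 0.9180 L/h
Maintenance infusion rate = CL × Css = 0.9180 × 16.8 = 15.42 mg/h

(a) 1200 mg; (b) 15.4 mg/h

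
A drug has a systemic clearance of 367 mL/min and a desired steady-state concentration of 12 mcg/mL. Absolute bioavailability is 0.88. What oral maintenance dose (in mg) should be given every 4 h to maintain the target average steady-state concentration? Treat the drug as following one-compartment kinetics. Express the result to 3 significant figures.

1200 mg

CL = 367 mL/min × 60/1000 = 22.02 L/h
D = CL × Css × τ / F = 22.02 × 12 × 4 / 0.88 = 1201 mg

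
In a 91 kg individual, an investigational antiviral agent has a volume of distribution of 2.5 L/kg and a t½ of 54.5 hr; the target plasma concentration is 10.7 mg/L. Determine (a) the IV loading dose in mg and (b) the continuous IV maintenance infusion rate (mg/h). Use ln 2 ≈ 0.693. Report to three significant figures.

(a) 2430 mg; (b) 31.0 mg/h

Vd = 2.5 L/kg × 91 kg = 227.5 L
LD = Vd × C = 227.5 × 10.7 = 2434 mg
CL = 0.693 × Vd / t½ = 0.693 × 227.5 / 54.5 = 2.893 L/h
Infusion rate = CL × Css = 2.893 × 10.7 = 30.96 mg/h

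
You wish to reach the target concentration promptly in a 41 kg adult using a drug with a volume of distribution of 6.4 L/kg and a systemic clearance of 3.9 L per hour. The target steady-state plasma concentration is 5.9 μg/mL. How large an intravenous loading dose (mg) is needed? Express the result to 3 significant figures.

Vd = 6.4 L/kg × 41 kg = 262.4 L
LD = Vd × C = 262.4 × 5.900 = 1548 mg

1550 mg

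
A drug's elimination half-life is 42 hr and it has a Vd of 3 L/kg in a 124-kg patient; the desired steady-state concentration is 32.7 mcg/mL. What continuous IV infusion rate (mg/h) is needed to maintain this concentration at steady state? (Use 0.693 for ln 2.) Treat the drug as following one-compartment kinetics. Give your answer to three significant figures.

201 mg/h

Vd(total) = 124 kg × 3 L/kg = 372.0 L
k = 0.693/42 = 0.01650 h⁻¹, so CL = k·Vd = 0.01650 × 372.0 = 6.138 L/h
Infusion rate = CL × Css = 6.138 × 32.7 = 200.7 mg/h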